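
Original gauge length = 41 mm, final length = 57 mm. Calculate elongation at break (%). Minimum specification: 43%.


Extension = 57 - 41 = 16 mm
Elongation = 16 / 41 x 100 = 39.0%
Minimum required: 43%
Meets specification: No


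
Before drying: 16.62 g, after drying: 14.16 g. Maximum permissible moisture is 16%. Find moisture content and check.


Moisture content = 14.8%
Acceptable: Yes

MC = (16.62 - 14.16) / 16.62 x 100 = 14.8%
Maximum: 16%
Acceptable: Yes


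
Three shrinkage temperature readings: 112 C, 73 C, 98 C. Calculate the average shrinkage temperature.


94.3 C

Average = (112 + 73 + 98) / 3
Average = 283 / 3 = 94.3 C


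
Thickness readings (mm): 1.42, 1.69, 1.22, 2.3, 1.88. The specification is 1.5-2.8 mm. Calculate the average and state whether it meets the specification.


Sum = 8.51
Average = 8.51 / 5 = 1.70 mm
Specification range: 1.5 to 2.8 mm
Within spec: Yes


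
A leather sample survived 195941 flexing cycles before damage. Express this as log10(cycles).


5.29

log10(195941) = 5.29


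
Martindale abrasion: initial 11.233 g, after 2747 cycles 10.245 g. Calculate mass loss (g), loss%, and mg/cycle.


Mass loss = 0.988 g
Loss = 8.80%
Rate = 0.360 mg/cycle


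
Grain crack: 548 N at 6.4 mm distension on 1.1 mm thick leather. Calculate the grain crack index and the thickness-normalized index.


Crack index = 85.6 N/mm
Normalized index = 77.8 N/mm per mm


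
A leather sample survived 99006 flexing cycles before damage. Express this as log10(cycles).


5.00


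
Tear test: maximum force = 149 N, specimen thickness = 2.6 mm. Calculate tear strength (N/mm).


Tear strength = force / thickness
Tear = 149 / 2.6 = 57.3 N/mm


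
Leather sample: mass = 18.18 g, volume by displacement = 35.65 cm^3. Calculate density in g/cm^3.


0.510 g/cm^3


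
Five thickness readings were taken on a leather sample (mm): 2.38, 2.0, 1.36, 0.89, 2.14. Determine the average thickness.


Sum = 2.38 + 2.0 + 1.36 + 0.89 + 2.14 = 8.77
Average = 8.77 / 5 = 1.75 mm


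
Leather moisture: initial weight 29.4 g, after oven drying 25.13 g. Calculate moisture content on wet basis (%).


14.5%

Moisture = 29.4 - 25.13 = 4.27 g
MC = 4.27 / 29.4 x 100 = 14.5%


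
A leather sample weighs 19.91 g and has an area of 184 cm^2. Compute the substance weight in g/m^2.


1082.1 g/m^2

Substance weight = mass / area x 10000
SW = 19.91 / 184 x 10000
SW = 1082.1 g/m^2


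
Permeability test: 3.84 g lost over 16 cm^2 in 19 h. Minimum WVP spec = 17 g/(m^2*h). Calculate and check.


WVP = 3.84 / (16 x 19) x 10000 = 126.32 g/(m^2*h)
Minimum: 17 g/(m^2*h)
Meets spec: Yes


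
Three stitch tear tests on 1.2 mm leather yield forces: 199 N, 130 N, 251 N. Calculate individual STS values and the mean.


STS1 = 165.8 N/mm
STS2 = 108.3 N/mm
STS3 = 209.2 N/mm
Mean = 161.1 N/mm


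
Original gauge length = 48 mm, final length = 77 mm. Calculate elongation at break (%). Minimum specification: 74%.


Elongation = 60.4%
Meets spec: No


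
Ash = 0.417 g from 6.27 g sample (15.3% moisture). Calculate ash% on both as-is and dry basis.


As-is ash% = 0.417 / 6.27 x 100 = 6.65%
Dry mass = 6.27 x (100 - 15.3) / 100 = 5.31069 g
Dry-basis ash% = 0.417 / 5.31069 x 100 = 7.85%


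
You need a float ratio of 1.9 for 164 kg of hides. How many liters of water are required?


Water = hide weight x target ratio
Water = 164 x 1.9 = 311.6 L


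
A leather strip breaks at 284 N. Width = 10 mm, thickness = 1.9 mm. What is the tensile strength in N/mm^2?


14.95 N/mm^2

Cross-sectional area = 10 x 1.9 = 19.0 mm^2
Tensile strength = 284 / 19.0 = 14.95 N/mm^2


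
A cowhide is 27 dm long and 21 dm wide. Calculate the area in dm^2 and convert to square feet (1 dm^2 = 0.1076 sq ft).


Area = 27 x 21 = 567 dm^2
Conversion: 567 x 0.1076 = 61.01 sq ft


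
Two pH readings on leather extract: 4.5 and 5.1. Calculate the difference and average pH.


Difference = |4.5 - 5.1| = 0.6
Average = (4.5 + 5.1) / 2 = 4.80


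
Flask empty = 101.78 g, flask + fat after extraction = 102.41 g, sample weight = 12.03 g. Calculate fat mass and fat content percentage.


Fat mass = 0.63 g
Fat content = 5.2%

Fat mass = 102.41 - 101.78 = 0.63 g
Fat% = 0.63 / 12.03 x 100 = 5.2%


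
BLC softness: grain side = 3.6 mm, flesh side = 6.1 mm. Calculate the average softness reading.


Average = (3.6 + 6.1) / 2
Average = 4.85 mm


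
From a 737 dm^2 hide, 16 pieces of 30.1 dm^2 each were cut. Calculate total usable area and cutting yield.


Usable area = 481.6 dm^2
Yield = 65.3%

Total usable = 16 x 30.1 = 481.6 dm^2
Yield = 481.6 / 737 x 100 = 65.3%


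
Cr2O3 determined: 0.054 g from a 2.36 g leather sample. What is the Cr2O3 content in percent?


Cr2O3% = 0.054 / 2.36 x 100
Cr2O3% = 2.29%


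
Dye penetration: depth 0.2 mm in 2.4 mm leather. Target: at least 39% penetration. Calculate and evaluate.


Penetration = 8.3%
Meets target: No


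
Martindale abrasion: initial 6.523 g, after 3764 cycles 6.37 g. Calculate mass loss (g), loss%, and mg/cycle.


Loss = 6.523 - 6.37 = 0.153 g
Loss% = 0.153 / 6.523 x 100 = 2.35%
Rate = 0.153 / 3764 x 1000 = 0.041 mg/cycle


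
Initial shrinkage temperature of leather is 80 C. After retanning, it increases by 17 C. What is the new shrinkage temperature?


New Ts = 80 + 17 = 97 C


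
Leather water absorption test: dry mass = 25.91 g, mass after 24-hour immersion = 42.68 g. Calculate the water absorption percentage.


64.7%

Water absorbed = 42.68 - 25.91 = 16.77 g
WA% = 16.77 / 25.91 x 100 = 64.7%


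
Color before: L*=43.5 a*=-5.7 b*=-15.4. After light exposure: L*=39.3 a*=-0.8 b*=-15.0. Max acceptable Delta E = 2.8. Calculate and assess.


Delta E = 6.47
Passes: No

dL = -4.2, da = 4.9, db = 0.4
dE = sqrt((-4.2)^2 + (4.9)^2 + (0.4)^2) = 6.47
Max = 2.8
Passes: No


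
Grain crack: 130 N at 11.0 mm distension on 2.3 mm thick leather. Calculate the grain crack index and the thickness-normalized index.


Crack index = 11.8 N/mm
Normalized index = 5.1 N/mm per mm


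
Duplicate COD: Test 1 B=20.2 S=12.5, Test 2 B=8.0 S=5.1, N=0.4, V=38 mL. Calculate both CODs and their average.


COD1 = (20.2 - 12.5) x 0.4 x 8000 / 38 = 648.4 mg/L
COD2 = (8.0 - 5.1) x 0.4 x 8000 / 38 = 244.2 mg/L
Average = (648.4 + 244.2) / 2 = 446.3 mg/L


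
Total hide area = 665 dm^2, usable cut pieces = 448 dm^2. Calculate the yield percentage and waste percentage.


Yield = 67.4%
Waste = 32.6%


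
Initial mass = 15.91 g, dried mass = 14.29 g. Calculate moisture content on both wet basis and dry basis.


Moisture lost = 15.91 - 14.29 = 1.62 g
Wet basis MC = 1.62 / 15.91 x 100 = 10.2%
Dry basis MC = 1.62 / 14.29 x 100 = 11.3%


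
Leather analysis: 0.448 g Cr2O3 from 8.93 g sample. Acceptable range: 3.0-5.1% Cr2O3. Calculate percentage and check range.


Cr2O3% = 0.448 / 8.93 x 100 = 5.02%
Acceptable range: 3.0 to 5.1%
Within range: Yes


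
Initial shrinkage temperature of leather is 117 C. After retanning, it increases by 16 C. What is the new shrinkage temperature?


133 C

New Ts = 117 + 16 = 133 C


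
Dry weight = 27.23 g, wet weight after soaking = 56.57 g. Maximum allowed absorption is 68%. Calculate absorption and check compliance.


Absorption = 107.7%
Compliant: No


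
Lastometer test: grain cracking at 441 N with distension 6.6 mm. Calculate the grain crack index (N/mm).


Grain crack index = force / distension
Index = 441 / 6.6 = 66.8 N/mm


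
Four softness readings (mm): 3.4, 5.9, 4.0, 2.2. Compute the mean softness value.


Sum = 3.4 + 5.9 + 4.0 + 2.2
Mean = 15.5 / 4 = 3.88 mm


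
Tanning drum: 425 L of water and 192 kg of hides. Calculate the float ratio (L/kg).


Float ratio = water / hide weight
Ratio = 425 / 192 = 2.2


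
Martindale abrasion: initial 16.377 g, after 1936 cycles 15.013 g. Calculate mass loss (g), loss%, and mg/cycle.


Loss = 16.377 - 15.013 = 1.364 g
Loss% = 1.364 / 16.377 x 100 = 8.33%
Rate = 1.364 / 1936 x 1000 = 0.705 mg/cycle


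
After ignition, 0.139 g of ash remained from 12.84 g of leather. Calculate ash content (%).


1.08%

Ash% = 0.139 / 12.84 x 100
Ash% = 1.08%


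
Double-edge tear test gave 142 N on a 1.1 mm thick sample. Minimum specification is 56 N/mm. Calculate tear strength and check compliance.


Tear strength = 129.1 N/mm
Compliant: Yes

Tear strength = 142 / 1.1 = 129.1 N/mm
Required minimum = 56 N/mm
Compliant: Yes


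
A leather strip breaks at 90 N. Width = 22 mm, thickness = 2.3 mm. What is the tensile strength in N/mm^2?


Cross-sectional area = 22 x 2.3 = 50.6 mm^2
Tensile strength = 90 / 50.6 = 1.78 N/mm^2


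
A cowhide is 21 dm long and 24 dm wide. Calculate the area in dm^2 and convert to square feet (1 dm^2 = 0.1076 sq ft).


504 dm^2
54.23 sq ft


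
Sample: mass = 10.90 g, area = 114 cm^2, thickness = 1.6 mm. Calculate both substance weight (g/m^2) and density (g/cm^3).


Substance weight = 956.1 g/m^2
Density = 0.598 g/cm^3

SW = 10.90 / 114 x 10000 = 956.1 g/m^2
Volume = 114 x 1.6 / 10 = 18.24 cm^3
Density = 10.90 / 18.24 = 0.598 g/cm^3


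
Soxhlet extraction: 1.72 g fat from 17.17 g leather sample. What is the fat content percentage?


Fat content = 1.72 / 17.17 x 100
Fat = 10.0%


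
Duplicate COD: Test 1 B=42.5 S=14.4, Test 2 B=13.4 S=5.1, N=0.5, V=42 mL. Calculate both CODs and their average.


COD1 = (42.5 - 14.4) x 0.5 x 8000 / 42 = 2676.2 mg/L
COD2 = (13.4 - 5.1) x 0.5 x 8000 / 42 = 790.5 mg/L
Average = (2676.2 + 790.5) / 2 = 1733.4 mg/L


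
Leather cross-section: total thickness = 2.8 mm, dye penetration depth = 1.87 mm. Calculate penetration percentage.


Penetration% = 1.87 / 2.8 x 100
Penetration = 66.8%


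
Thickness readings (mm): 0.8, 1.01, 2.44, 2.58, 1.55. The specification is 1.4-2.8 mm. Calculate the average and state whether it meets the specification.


Sum = 8.38
Average = 8.38 / 5 = 1.68 mm
Specification range: 1.4 to 2.8 mm
Within spec: Yes


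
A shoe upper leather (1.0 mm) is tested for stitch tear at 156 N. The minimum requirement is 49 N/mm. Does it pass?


STS = 156.0 N/mm
Passes: Yes

STS = 156 / 1.0 = 156.0 N/mm
Minimum required: 49 N/mm
Passes: Yes


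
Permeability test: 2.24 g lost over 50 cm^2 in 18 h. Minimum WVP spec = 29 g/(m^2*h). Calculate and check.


WVP = 2.24 / (50 x 18) x 10000 = 24.89 g/(m^2*h)
Minimum: 29 g/(m^2*h)
Meets spec: No


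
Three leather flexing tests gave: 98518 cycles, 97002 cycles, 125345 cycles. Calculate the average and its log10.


Average = 106955 cycles
log10 = 5.03

Average = (98518 + 97002 + 125345) / 3 = 106955 cycles
log10(106955) = 5.03


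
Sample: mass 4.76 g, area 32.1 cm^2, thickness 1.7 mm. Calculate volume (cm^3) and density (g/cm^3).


Volume = 5.457 cm^3
Density = 0.872 g/cm^3


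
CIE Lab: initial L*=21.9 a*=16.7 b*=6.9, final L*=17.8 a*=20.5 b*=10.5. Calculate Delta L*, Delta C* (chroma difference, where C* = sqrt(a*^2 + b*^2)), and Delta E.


Delta L* = 17.8 - 21.9 = -4.1
C1* = sqrt((16.7)^2 + (6.9)^2) = 18.069
C2* = sqrt((20.5)^2 + (10.5)^2) = 23.033
Delta C* = 23.033 - 18.069 = 4.96
Delta E = sqrt((-4.1)^2 + (3.8)^2 + (3.6)^2) = 6.65


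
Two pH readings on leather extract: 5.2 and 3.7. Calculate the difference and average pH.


Difference = 1.5
Average pH = 4.45

Difference = |5.2 - 3.7| = 1.5
Average = (5.2 + 3.7) / 2 = 4.45


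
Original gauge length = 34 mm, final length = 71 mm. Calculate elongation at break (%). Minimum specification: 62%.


Elongation = 108.8%
Meets spec: Yes

Extension = 71 - 34 = 37 mm
Elongation = 37 / 34 x 100 = 108.8%
Minimum required: 62%
Meets specification: Yes


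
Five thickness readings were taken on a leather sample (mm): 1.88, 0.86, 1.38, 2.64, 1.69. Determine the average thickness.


Sum = 1.88 + 0.86 + 1.38 + 2.64 + 1.69 = 8.45
Average = 8.45 / 5 = 1.69 mm


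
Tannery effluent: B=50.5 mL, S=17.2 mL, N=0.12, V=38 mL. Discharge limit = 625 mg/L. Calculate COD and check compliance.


COD = (50.5 - 17.2) x 0.12 x 8000 / 38 = 841.3 mg/L
Limit: 625 mg/L
Compliant: No


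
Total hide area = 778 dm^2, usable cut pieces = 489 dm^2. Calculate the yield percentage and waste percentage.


Yield = 62.9%
Waste = 37.1%


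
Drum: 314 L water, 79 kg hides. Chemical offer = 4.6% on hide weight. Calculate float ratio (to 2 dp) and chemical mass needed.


Float ratio = 3.97
Chemical needed = 3.634 kg

Float ratio = 314 / 79 = 3.97
Chemical = 79 x 4.6 / 100 = 3.634 kg


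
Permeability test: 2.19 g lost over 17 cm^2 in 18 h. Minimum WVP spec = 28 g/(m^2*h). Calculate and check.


WVP = 71.57 g/(m^2*h)
Meets specification: Yes

WVP = 2.19 / (17 x 18) x 10000 = 71.57 g/(m^2*h)
Minimum: 28 g/(m^2*h)
Meets spec: Yes


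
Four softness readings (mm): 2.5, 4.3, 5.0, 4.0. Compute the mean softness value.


3.95 mm

Sum = 2.5 + 4.3 + 5.0 + 4.0
Mean = 15.8 / 4 = 3.95 mm


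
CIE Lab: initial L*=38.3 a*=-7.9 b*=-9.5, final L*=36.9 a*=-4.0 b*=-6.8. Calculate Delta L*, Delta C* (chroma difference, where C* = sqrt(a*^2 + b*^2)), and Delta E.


Delta L* = 36.9 - 38.3 = -1.4
C1* = sqrt((-7.9)^2 + (-9.5)^2) = 12.356
C2* = sqrt((-4.0)^2 + (-6.8)^2) = 7.889
Delta C* = 7.889 - 12.356 = -4.47
Delta E = sqrt((-1.4)^2 + (3.9)^2 + (2.7)^2) = 4.95


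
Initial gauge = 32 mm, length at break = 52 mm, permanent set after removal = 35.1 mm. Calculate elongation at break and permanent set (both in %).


Elongation at break = (52 - 32) / 32 x 100 = 62.5%
Permanent set = (35.1 - 32) / 32 x 100 = 9.7%


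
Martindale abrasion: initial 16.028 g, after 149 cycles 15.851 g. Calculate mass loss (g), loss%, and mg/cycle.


Mass loss = 0.177 g
Loss = 1.10%
Rate = 1.188 mg/cycle


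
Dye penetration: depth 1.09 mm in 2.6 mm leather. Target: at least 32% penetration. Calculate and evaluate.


Penetration = 1.09 / 2.6 x 100 = 41.9%
Target: 32%
Meets target: Yes


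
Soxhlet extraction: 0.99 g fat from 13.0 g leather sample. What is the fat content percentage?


7.6%


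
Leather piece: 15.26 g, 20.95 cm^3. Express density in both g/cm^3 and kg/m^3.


0.728 g/cm^3
728 kg/m^3

Density = 15.26 / 20.95 = 0.728 g/cm^3
Convert: 0.728 x 1000 = 728 kg/m^3


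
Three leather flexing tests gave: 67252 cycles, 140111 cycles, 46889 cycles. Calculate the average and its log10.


Average = (67252 + 140111 + 46889) / 3 = 84751 cycles
log10(84751) = 4.93


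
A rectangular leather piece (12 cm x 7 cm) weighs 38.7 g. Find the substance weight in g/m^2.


4607.1 g/m^2


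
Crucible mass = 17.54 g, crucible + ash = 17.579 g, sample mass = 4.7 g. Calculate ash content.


Ash mass = 17.579 - 17.54 = 0.039 g
Ash% = 0.039 / 4.7 x 100 = 0.83%


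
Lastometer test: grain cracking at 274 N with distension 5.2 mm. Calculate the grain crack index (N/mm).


Grain crack index = force / distension
Index = 274 / 5.2 = 52.7 N/mm


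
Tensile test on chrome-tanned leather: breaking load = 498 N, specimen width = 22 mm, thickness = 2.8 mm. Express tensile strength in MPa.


Cross-section = 22 x 2.8 = 61.6 mm^2
TS = 498 / 61.6 = 8.08 MPa
(1 N/mm^2 = 1 MPa)


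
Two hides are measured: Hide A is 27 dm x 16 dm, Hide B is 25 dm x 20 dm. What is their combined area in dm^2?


Hide A area = 27 x 16 = 432 dm^2
Hide B area = 25 x 20 = 500 dm^2
Total = 432 + 500 = 932 dm^2


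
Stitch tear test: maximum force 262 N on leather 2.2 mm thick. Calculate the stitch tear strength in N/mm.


119.1 N/mm


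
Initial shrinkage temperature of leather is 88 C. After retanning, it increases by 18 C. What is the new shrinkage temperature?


New Ts = 88 + 18 = 106 C


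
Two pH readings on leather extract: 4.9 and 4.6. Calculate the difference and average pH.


Difference = |4.9 - 4.6| = 0.3
Average = (4.9 + 4.6) / 2 = 4.75


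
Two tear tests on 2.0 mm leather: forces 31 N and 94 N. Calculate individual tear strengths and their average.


Tear 1 = 31 / 2.0 = 15.5 N/mm
Tear 2 = 94 / 2.0 = 47.0 N/mm
Average = (15.5 + 47.0) / 2 = 31.3 N/mm


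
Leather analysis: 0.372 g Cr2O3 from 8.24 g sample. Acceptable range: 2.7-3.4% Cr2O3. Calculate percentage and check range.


Cr2O3 = 4.51%
Within range: No

Cr2O3% = 0.372 / 8.24 x 100 = 4.51%
Acceptable range: 2.7 to 3.4%
Within range: No


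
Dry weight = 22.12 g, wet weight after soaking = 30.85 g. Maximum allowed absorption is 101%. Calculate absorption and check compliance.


Absorption = 39.5%
Compliant: Yes


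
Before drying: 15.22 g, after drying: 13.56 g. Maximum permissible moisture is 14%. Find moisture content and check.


Moisture content = 10.9%
Acceptable: Yes

MC = (15.22 - 13.56) / 15.22 x 100 = 10.9%
Maximum: 14%
Acceptable: Yes


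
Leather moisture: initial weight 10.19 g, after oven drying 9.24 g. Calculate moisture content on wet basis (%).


Moisture = 10.19 - 9.24 = 0.95 g
MC = 0.95 / 10.19 x 100 = 9.3%


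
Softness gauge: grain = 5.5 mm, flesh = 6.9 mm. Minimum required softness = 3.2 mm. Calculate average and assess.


Average softness = 6.20 mm
Meets requirement: Yes

Average = (5.5 + 6.9) / 2 = 6.20 mm
Minimum = 3.2 mm
Meets requirement: Yes


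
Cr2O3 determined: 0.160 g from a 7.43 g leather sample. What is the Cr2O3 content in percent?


2.15%


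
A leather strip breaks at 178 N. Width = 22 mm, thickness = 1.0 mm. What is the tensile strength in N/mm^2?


8.09 N/mm^2


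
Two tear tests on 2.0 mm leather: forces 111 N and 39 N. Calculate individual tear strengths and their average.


Tear 1 = 55.5 N/mm
Tear 2 = 19.5 N/mm
Average = 37.5 N/mm

Tear 1 = 111 / 2.0 = 55.5 N/mm
Tear 2 = 39 / 2.0 = 19.5 N/mm
Average = (55.5 + 19.5) / 2 = 37.5 N/mm


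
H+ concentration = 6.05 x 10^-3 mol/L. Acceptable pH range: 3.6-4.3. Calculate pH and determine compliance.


pH = -log10(6.05 x 10^-3) = 2.22
Range: 3.6 to 4.3
Compliant: No


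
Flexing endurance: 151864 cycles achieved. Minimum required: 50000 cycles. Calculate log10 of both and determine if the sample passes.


Achieved: log10 = 5.18
Required: log10 = 4.70
Passes: Yes

log10(151864) = 5.18
log10(50000) = 4.70
Passes: Yes


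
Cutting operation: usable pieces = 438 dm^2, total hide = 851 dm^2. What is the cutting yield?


51.5%

Yield = usable / total x 100
Yield = 438 / 851 x 100 = 51.5%


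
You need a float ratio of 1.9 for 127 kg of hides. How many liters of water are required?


241.3 L


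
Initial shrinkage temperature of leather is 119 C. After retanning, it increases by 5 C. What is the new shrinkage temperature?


New Ts = 119 + 5 = 124 C


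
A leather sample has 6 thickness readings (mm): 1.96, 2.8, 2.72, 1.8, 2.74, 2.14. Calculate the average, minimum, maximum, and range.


Sum = 14.16
Average = 14.16 / 6 = 2.36 mm
Minimum = 1.8 mm
Maximum = 2.8 mm
Range = 2.8 - 1.8 = 1.00 mm


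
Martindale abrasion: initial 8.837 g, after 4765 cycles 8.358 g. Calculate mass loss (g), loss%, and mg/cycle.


Loss = 8.837 - 8.358 = 0.479 g
Loss% = 0.479 / 8.837 x 100 = 5.42%
Rate = 0.479 / 4765 x 1000 = 0.101 mg/cycle


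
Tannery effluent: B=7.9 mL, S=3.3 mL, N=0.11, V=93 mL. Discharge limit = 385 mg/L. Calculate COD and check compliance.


COD = (7.9 - 3.3) x 0.11 x 8000 / 93 = 43.5 mg/L
Limit: 385 mg/L
Compliant: Yes


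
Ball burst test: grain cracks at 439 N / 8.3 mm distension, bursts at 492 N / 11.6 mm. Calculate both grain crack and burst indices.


Crack index = 439 / 8.3 = 52.9 N/mm
Burst index = 492 / 11.6 = 42.4 N/mm


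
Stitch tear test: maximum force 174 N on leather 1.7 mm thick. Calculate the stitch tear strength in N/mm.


102.4 N/mm


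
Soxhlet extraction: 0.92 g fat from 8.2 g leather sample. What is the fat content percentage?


Fat content = 0.92 / 8.2 x 100
Fat = 11.2%


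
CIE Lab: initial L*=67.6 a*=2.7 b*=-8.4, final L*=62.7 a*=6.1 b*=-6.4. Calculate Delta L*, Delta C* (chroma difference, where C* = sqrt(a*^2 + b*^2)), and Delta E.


Delta L* = 62.7 - 67.6 = -4.9
C1* = sqrt((2.7)^2 + (-8.4)^2) = 8.823
C2* = sqrt((6.1)^2 + (-6.4)^2) = 8.841
Delta C* = 8.841 - 8.823 = 0.02
Delta E = sqrt((-4.9)^2 + (3.4)^2 + (2.0)^2) = 6.29


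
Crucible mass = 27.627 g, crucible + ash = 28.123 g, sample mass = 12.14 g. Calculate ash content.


Ash mass = 28.123 - 27.627 = 0.496 g
Ash% = 0.496 / 12.14 x 100 = 4.09%


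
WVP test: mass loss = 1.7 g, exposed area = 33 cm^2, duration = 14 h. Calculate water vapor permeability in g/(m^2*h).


WVP = mass_loss / (area x time) x 10000
WVP = 1.7 / (33 x 14) x 10000
WVP = 1.7 / 462 x 10000 = 36.80 g/(m^2*h)


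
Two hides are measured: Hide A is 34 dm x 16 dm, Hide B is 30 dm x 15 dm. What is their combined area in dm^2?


Hide A area = 34 x 16 = 544 dm^2
Hide B area = 30 x 15 = 450 dm^2
Total = 544 + 450 = 994 dm^2


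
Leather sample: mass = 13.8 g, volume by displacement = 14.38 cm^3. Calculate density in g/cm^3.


0.960 g/cm^3

Density = mass / volume
Density = 13.8 / 14.38 = 0.960 g/cm^3


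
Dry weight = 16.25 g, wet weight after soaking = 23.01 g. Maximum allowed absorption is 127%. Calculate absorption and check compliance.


WA = (23.01 - 16.25) / 16.25 x 100 = 41.6%
Maximum allowed: 127%
Compliant: Yes


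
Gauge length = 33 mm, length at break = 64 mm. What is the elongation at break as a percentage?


93.9%

Extension = 64 - 33 = 31 mm
Elongation = 31 / 33 x 100 = 93.9%


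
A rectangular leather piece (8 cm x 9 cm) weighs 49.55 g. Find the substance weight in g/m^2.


Area = 8 x 9 = 72 cm^2
SW = 49.55 / 72 x 10000 = 6881.9 g/m^2


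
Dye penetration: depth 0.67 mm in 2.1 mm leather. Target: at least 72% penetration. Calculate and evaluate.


Penetration = 31.9%
Meets target: No


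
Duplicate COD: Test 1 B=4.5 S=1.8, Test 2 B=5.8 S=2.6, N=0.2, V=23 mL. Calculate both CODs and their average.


COD1 = 187.8 mg/L
COD2 = 222.6 mg/L
Average = 205.2 mg/L

COD1 = (4.5 - 1.8) x 0.2 x 8000 / 23 = 187.8 mg/L
COD2 = (5.8 - 2.6) x 0.2 x 8000 / 23 = 222.6 mg/L
Average = (187.8 + 222.6) / 2 = 205.2 mg/L


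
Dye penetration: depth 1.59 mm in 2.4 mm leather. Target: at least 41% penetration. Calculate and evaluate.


Penetration = 66.3%
Meets target: Yes

Penetration = 1.59 / 2.4 x 100 = 66.3%
Target: 41%
Meets target: Yes


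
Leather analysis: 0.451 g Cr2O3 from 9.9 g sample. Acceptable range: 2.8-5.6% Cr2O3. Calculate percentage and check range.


Cr2O3% = 0.451 / 9.9 x 100 = 4.56%
Acceptable range: 2.8 to 5.6%
Within range: Yes


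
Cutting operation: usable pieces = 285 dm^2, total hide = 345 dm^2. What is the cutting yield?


Yield = usable / total x 100
Yield = 285 / 345 x 100 = 82.6%


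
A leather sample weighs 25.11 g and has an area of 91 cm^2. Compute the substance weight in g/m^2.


Substance weight = mass / area x 10000
SW = 25.11 / 91 x 10000
SW = 2759.3 g/m^2


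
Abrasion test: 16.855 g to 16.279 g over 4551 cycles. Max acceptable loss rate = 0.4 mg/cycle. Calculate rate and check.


Loss = 16.855 - 16.279 = 0.576 g
Rate = 0.576 g / 4551 cycles x 1000 = 0.127 mg/cycle
Max = 0.4 mg/cycle
Passes: Yes


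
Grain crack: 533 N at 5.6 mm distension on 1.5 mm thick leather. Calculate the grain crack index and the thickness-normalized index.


Crack index = 533 / 5.6 = 95.2 N/mm
Normalized = 95.2 / 1.5 = 63.5 N/mm per mm


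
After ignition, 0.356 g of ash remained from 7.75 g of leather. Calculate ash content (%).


4.59%

Ash% = 0.356 / 7.75 x 100
Ash% = 4.59%


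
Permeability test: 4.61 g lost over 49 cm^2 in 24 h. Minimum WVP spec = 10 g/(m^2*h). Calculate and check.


WVP = 4.61 / (49 x 24) x 10000 = 39.20 g/(m^2*h)
Minimum: 10 g/(m^2*h)
Meets spec: Yes


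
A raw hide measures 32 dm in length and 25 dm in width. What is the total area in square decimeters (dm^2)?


800 dm^2

Area = length x width
Area = 32 x 25 = 800 dm^2


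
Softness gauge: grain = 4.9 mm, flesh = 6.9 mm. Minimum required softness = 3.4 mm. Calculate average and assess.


Average softness = 5.90 mm
Meets requirement: Yes

Average = (4.9 + 6.9) / 2 = 5.90 mm
Minimum = 3.4 mm
Meets requirement: Yes


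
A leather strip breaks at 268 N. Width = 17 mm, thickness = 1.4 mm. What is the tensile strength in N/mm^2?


11.26 N/mm^2

Cross-sectional area = 17 x 1.4 = 23.8 mm^2
Tensile strength = 268 / 23.8 = 11.26 N/mm^2


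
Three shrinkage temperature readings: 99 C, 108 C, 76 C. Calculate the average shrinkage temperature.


Average = (99 + 108 + 76) / 3
Average = 283 / 3 = 94.3 C


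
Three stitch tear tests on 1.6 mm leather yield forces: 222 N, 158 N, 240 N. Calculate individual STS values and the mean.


STS1 = 138.8 N/mm
STS2 = 98.8 N/mm
STS3 = 150.0 N/mm
Mean = 129.2 N/mm


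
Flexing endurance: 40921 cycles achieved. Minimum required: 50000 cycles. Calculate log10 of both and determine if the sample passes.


log10(40921) = 4.61
log10(50000) = 4.70
Passes: No


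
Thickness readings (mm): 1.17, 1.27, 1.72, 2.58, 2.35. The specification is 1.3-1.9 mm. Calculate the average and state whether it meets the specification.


Sum = 9.09
Average = 9.09 / 5 = 1.82 mm
Specification range: 1.3 to 1.9 mm
Within spec: Yes


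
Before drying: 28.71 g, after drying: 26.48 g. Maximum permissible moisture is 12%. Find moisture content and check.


Moisture content = 7.8%
Acceptable: Yes

MC = (28.71 - 26.48) / 28.71 x 100 = 7.8%
Maximum: 12%
Acceptable: Yes


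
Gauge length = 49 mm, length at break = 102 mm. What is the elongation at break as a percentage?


Extension = 102 - 49 = 53 mm
Elongation = 53 / 49 x 100 = 108.2%


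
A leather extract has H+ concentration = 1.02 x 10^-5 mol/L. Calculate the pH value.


pH = -log10[H+]
pH = -log10(1.02 x 10^-5) = 4.99


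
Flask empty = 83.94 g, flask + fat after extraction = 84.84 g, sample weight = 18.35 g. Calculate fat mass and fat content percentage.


Fat mass = 84.84 - 83.94 = 0.90 g
Fat% = 0.90 / 18.35 x 100 = 4.9%


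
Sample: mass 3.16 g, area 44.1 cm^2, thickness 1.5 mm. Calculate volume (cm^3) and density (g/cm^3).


Volume = 6.615 cm^3
Density = 0.478 g/cm^3


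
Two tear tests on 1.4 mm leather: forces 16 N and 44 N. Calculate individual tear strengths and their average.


Tear 1 = 16 / 1.4 = 11.4 N/mm
Tear 2 = 44 / 1.4 = 31.4 N/mm
Average = (11.4 + 31.4) / 2 = 21.4 N/mm


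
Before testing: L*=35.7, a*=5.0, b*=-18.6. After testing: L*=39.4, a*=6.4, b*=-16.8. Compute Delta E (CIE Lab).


dL = 39.4 - 35.7 = 3.7
da = 6.4 - 5.0 = 1.4
db = -16.8 - (-18.6) = 1.8
dE = sqrt((3.7)^2 + (1.4)^2 + (1.8)^2) = 4.35


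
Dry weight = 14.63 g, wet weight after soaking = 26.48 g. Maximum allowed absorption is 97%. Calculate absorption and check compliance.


Absorption = 81.0%
Compliant: Yes

WA = (26.48 - 14.63) / 14.63 x 100 = 81.0%
Maximum allowed: 97%
Compliant: Yes


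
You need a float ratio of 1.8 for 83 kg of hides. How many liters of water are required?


Water = hide weight x target ratio
Water = 83 x 1.8 = 149.4 L


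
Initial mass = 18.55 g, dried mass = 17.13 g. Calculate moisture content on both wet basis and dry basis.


Moisture lost = 18.55 - 17.13 = 1.42 g
Wet basis MC = 1.42 / 18.55 x 100 = 7.7%
Dry basis MC = 1.42 / 17.13 x 100 = 8.3%


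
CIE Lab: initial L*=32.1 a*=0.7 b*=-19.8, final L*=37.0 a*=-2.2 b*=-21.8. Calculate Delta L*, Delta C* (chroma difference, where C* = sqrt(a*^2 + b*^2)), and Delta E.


Delta L* = 37.0 - 32.1 = 4.9
C1* = sqrt((0.7)^2 + (-19.8)^2) = 19.812
C2* = sqrt((-2.2)^2 + (-21.8)^2) = 21.911
Delta C* = 21.911 - 19.812 = 2.10
Delta E = sqrt((4.9)^2 + (-2.9)^2 + (-2.0)^2) = 6.03


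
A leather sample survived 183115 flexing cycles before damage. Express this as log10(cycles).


5.26

log10(183115) = 5.26


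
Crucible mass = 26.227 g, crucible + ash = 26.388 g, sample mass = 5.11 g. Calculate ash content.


Ash mass = 0.161 g
Ash content = 3.15%

Ash mass = 26.388 - 26.227 = 0.161 g
Ash% = 0.161 / 5.11 x 100 = 3.15%


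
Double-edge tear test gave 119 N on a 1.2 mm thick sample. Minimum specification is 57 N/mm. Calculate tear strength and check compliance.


Tear strength = 119 / 1.2 = 99.2 N/mm
Required minimum = 57 N/mm
Compliant: Yes


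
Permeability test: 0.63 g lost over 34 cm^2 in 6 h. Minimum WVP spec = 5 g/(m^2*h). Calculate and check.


WVP = 0.63 / (34 x 6) x 10000 = 30.88 g/(m^2*h)
Minimum: 5 g/(m^2*h)
Meets spec: Yes


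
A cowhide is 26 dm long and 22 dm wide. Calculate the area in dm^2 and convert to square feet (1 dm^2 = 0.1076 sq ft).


572 dm^2
61.55 sq ft

Area = 26 x 22 = 572 dm^2
Conversion: 572 x 0.1076 = 61.55 sq ft


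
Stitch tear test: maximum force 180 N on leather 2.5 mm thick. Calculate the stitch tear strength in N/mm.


Stitch tear strength = force / thickness
STS = 180 / 2.5 = 72.0 N/mm


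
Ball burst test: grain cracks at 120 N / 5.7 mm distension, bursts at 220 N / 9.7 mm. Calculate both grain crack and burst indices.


Crack index = 21.1 N/mm
Burst index = 22.7 N/mm

Crack index = 120 / 5.7 = 21.1 N/mm
Burst index = 220 / 9.7 = 22.7 N/mm


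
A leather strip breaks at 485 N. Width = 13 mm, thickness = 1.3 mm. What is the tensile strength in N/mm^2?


Cross-sectional area = 13 x 1.3 = 16.9 mm^2
Tensile strength = 485 / 16.9 = 28.70 N/mm^2


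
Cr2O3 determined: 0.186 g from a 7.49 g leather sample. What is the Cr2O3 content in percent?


2.48%

Cr2O3% = 0.186 / 7.49 x 100
Cr2O3% = 2.48%


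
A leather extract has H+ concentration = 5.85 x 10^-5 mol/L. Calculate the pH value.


pH = -log10[H+]
pH = -log10(5.85 x 10^-5) = 4.23


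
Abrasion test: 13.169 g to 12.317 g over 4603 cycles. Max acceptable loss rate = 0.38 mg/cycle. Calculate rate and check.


Loss = 13.169 - 12.317 = 0.852 g
Rate = 0.852 g / 4603 cycles x 1000 = 0.185 mg/cycle
Max = 0.38 mg/cycle
Passes: Yes


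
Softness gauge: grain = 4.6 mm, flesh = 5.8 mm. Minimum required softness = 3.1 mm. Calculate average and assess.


Average = (4.6 + 5.8) / 2 = 5.20 mm
Minimum = 3.1 mm
Meets requirement: Yes


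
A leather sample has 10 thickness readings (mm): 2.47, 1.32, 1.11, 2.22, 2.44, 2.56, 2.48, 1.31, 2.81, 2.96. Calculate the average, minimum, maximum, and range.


Average = 2.17 mm
Min = 1.11 mm
Max = 2.96 mm
Range = 1.85 mm

Sum = 21.68
Average = 21.68 / 10 = 2.17 mm
Minimum = 1.11 mm
Maximum = 2.96 mm
Range = 2.96 - 1.11 = 1.85 mm


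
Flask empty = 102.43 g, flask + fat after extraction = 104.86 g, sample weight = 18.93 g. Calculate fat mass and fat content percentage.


Fat mass = 104.86 - 102.43 = 2.43 g
Fat% = 2.43 / 18.93 x 100 = 12.8%


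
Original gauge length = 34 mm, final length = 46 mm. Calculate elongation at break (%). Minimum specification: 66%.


Elongation = 35.3%
Meets spec: No


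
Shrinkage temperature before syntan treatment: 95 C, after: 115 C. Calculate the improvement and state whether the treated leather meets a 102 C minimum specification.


Improvement = 115 - 95 = 20 C
Spec check: 115 C >= 102 C? Yes


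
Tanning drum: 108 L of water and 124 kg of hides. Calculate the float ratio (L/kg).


Float ratio = water / hide weight
Ratio = 108 / 124 = 0.9


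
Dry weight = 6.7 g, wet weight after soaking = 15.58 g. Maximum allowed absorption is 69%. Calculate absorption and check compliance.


Absorption = 132.5%
Compliant: No

WA = (15.58 - 6.7) / 6.7 x 100 = 132.5%
Maximum allowed: 69%
Compliant: No


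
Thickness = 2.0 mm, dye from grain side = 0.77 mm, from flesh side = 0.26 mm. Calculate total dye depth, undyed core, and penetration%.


Total dyed = 1.03 mm
Undyed core = 0.97 mm
Penetration = 51.5%

Total dyed = 0.77 + 0.26 = 1.03 mm
Undyed core = 2.0 - 1.03 = 0.97 mm
Penetration = 1.03 / 2.0 x 100 = 51.5%


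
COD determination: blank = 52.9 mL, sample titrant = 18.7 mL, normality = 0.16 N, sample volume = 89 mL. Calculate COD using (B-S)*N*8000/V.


491.9 mg/L

COD = (52.9 - 18.7) x 0.16 x 8000 / 89
COD = 34.2 x 0.16 x 8000 / 89
COD = 491.9 mg/L


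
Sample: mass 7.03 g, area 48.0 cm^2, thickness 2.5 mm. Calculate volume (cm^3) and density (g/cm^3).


Volume = 12.000 cm^3
Density = 0.586 g/cm^3

Thickness in cm = 2.5 / 10 = 0.25 cm
Volume = 48.0 x 0.25 = 12.000 cm^3
Density = 7.03 / 12.000 = 0.586 g/cm^3


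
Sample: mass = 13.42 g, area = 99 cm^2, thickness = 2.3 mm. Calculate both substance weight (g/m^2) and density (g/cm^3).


Substance weight = 1355.6 g/m^2
Density = 0.589 g/cm^3


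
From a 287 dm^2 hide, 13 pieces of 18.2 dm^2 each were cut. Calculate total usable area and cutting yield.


Total usable = 13 x 18.2 = 236.6 dm^2
Yield = 236.6 / 287 x 100 = 82.4%


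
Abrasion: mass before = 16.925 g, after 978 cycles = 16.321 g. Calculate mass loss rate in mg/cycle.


Mass loss = 16.925 - 16.321 = 0.604 g
Rate = 0.604 / 978 x 1000 = 0.618 mg/cycle


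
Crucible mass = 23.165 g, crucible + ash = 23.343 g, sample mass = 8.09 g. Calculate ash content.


Ash mass = 0.178 g
Ash content = 2.20%

Ash mass = 23.343 - 23.165 = 0.178 g
Ash% = 0.178 / 8.09 x 100 = 2.20%


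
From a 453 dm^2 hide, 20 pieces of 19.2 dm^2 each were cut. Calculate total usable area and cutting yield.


Total usable = 20 x 19.2 = 384.0 dm^2
Yield = 384.0 / 453 x 100 = 84.8%


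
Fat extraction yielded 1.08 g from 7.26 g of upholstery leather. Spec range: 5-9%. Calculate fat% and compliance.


Fat% = 1.08 / 7.26 x 100 = 14.9%
Spec range: 5-9%
Compliant: No


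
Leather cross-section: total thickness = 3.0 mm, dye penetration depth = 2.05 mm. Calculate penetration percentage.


68.3%

Penetration% = 2.05 / 3.0 x 100
Penetration = 68.3%


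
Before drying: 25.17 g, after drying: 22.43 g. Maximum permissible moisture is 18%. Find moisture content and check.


MC = (25.17 - 22.43) / 25.17 x 100 = 10.9%
Maximum: 18%
Acceptable: Yes


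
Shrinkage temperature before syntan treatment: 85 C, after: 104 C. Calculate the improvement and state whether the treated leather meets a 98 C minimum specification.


Improvement = 104 - 85 = 19 C
Spec check: 104 C >= 98 C? Yes


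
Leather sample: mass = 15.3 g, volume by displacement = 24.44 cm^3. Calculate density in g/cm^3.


0.626 g/cm^3

Density = mass / volume
Density = 15.3 / 24.44 = 0.626 g/cm^3


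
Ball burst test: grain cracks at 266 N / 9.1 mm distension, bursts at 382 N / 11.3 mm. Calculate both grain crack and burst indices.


Crack index = 29.2 N/mm
Burst index = 33.8 N/mm


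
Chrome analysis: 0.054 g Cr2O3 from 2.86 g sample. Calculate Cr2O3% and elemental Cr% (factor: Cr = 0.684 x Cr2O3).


Cr2O3 = 1.89%
Cr = 1.29%

Cr2O3% = 0.054 / 2.86 x 100 = 1.89%
Cr% = 1.89 x 0.684 = 1.29%


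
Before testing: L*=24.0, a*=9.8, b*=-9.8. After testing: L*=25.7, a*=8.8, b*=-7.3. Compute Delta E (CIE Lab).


dL = 25.7 - 24.0 = 1.7
da = 8.8 - 9.8 = -1.0
db = -7.3 - (-9.8) = 2.5
dE = sqrt((1.7)^2 + (-1.0)^2 + (2.5)^2) = 3.18


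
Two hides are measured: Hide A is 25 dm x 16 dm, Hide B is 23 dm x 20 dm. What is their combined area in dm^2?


860 dm^2

Hide A area = 25 x 16 = 400 dm^2
Hide B area = 23 x 20 = 460 dm^2
Total = 400 + 460 = 860 dm^2


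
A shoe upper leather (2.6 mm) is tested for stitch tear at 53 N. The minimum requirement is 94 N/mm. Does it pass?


STS = 53 / 2.6 = 20.4 N/mm
Minimum required: 94 N/mm
Passes: No


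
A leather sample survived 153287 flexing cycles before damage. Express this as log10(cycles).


log10(153287) = 5.19


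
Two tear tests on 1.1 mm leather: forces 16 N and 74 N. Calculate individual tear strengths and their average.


Tear 1 = 16 / 1.1 = 14.5 N/mm
Tear 2 = 74 / 1.1 = 67.3 N/mm
Average = (14.5 + 67.3) / 2 = 40.9 N/mm


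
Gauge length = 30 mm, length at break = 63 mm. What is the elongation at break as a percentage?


Extension = 63 - 30 = 33 mm
Elongation = 33 / 30 x 100 = 110.0%


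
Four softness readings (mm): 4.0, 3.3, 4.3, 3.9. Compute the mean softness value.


Sum = 4.0 + 3.3 + 4.3 + 3.9
Mean = 15.5 / 4 = 3.88 mm


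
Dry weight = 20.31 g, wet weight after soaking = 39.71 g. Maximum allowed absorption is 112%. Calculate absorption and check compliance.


Absorption = 95.5%
Compliant: Yes

WA = (39.71 - 20.31) / 20.31 x 100 = 95.5%
Maximum allowed: 112%
Compliant: Yes


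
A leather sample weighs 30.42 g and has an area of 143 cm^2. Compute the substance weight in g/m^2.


Substance weight = mass / area x 10000
SW = 30.42 / 143 x 10000
SW = 2127.3 g/m^2


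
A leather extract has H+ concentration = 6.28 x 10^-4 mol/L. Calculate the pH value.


pH = 3.20


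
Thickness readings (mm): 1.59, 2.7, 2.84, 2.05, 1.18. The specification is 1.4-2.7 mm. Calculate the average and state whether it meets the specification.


Average = 2.07 mm
Within specification: Yes

Sum = 10.36
Average = 10.36 / 5 = 2.07 mm
Specification range: 1.4 to 2.7 mm
Within spec: Yes


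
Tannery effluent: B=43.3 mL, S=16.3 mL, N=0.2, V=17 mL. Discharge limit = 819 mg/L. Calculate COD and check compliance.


COD = 2541.2 mg/L
Compliant: No

COD = (43.3 - 16.3) x 0.2 x 8000 / 17 = 2541.2 mg/L
Limit: 819 mg/L
Compliant: No


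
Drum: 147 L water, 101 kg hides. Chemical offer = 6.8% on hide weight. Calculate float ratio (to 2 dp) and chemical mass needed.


Float ratio = 1.46
Chemical needed = 6.868 kg


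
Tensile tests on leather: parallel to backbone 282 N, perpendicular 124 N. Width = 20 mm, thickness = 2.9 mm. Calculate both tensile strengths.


Area = 20 x 2.9 = 58.0 mm^2
TS (parallel) = 282 / 58.0 = 4.86 N/mm^2
TS (perpendicular) = 124 / 58.0 = 2.14 N/mm^2


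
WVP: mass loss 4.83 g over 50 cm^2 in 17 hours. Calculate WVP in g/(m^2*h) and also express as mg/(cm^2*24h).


WVP = 56.82 g/(m^2*h)
Daily rate = 136.38 mg/(cm^2*24h)


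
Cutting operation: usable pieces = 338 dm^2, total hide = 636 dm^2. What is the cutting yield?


53.1%


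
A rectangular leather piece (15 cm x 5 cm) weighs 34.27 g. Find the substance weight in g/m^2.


4569.3 g/m^2

Area = 15 x 5 = 75 cm^2
SW = 34.27 / 75 x 10000 = 4569.3 g/m^2


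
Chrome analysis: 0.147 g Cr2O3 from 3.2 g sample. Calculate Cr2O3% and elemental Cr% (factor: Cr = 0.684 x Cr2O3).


Cr2O3 = 4.59%
Cr = 3.14%

Cr2O3% = 0.147 / 3.2 x 100 = 4.59%
Cr% = 4.59 x 0.684 = 3.14%


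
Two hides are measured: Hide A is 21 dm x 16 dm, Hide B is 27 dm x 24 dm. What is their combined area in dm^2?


Hide A area = 21 x 16 = 336 dm^2
Hide B area = 27 x 24 = 648 dm^2
Total = 336 + 648 = 984 dm^2


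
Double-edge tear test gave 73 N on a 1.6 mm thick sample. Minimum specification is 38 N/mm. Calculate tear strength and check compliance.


Tear strength = 73 / 1.6 = 45.6 N/mm
Required minimum = 38 N/mm
Compliant: Yes


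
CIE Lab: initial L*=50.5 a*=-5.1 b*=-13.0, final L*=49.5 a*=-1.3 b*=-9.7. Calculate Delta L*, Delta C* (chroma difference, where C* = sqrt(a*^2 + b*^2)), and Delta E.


Delta L* = 49.5 - 50.5 = -1.0
C1* = sqrt((-5.1)^2 + (-13.0)^2) = 13.965
C2* = sqrt((-1.3)^2 + (-9.7)^2) = 9.787
Delta C* = 9.787 - 13.965 = -4.18
Delta E = sqrt((-1.0)^2 + (3.8)^2 + (3.3)^2) = 5.13


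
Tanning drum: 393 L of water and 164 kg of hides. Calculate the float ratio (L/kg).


2.4


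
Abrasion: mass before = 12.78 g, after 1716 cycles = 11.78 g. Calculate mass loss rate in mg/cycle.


0.583 mg/cycle


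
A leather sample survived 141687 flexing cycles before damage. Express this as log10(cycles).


5.15


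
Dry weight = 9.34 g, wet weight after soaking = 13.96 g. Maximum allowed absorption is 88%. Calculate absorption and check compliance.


Absorption = 49.5%
Compliant: Yes

WA = (13.96 - 9.34) / 9.34 x 100 = 49.5%
Maximum allowed: 88%
Compliant: Yes
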